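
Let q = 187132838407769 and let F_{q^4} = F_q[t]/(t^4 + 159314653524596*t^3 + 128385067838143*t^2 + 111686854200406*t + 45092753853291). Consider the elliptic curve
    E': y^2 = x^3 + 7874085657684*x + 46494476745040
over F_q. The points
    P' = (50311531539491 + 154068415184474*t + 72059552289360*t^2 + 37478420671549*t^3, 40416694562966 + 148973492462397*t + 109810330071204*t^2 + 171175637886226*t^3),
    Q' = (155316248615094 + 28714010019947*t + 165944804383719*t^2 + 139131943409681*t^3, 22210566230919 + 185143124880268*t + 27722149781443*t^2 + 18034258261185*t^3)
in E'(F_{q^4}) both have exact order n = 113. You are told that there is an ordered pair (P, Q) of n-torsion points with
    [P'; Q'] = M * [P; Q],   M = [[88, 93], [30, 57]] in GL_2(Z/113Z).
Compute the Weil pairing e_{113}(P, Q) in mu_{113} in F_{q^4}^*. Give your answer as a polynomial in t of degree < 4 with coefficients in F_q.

Since e_{113}(P,P)=e_{113}(Q,Q)=1 and e_{113}(Q,P)=e_{113}(P,Q)^{-1}, expanding e_{113}(88*P + 93*Q,30*P + 57*Q) leaves e(P,Q)^det(M).
88*57 - 93*30 = 2226; reduced mod 113: det = 79, inverse 103.
Miller loop for e_{113} over F_{187132838407769^4}: bits of 113 = 1110001; 6 double steps + 3 add steps, l/v at each.
Miller gives e_{113}(P',Q') = 12437247363667 + 107897700819381*t + 10328134193066*t^2 + 135246323730118*t^3 in F_{187132838407769^4}.
Raise to 103: e(P,Q) = 174524153647428 + 136659652051896*t + 97521882712429*t^2 + 180078232136638*t^3 in mu_{113}.

174524153647428 + 136659652051896*t + 97521882712429*t^2 + 180078232136638*t^3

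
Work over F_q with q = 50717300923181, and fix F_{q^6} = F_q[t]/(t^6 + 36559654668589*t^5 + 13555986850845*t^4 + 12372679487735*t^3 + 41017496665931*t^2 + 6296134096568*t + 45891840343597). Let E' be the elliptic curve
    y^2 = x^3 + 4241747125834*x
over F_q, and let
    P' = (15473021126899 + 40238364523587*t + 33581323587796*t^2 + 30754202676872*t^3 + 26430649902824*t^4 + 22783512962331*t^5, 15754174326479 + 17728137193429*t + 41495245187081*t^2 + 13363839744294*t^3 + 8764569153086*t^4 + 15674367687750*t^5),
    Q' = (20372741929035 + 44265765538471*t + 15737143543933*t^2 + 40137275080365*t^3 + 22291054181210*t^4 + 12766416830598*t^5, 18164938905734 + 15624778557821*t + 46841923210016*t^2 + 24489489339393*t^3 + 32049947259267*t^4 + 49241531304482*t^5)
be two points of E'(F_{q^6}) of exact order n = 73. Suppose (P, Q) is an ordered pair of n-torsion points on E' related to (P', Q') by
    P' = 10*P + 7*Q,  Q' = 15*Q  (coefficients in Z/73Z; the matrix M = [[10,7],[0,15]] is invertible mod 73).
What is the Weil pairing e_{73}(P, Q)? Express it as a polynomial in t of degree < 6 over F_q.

e_{73}(aP+bQ,cP+dQ) = e_{73}(P,Q)^(ad-bc); with (a,b,c,d)=(10,7,0,15) this gives the det-73 law.
det(M) mod 73 = 4; its inverse in (Z/73)^* is 55 (check: 4*55 mod 73 = 1).
n = 73 = (1001001)_2 (7 bits, wt 3); accumulate f_{73,P'}(Q'+S)/f_{73,P'}(S) along the 6-step ladder.
Result: e(P',Q') = 1190665287875 + 17157353484766*t + 23715035345166*t^2 + 8611388679444*t^3 + 19483575154136*t^4 + 27797893128568*t^5.
Thus e_{73}(P,Q) = 21330872302009 + 36029524952867*t + 46196507979600*t^2 + 39156054874784*t^3 + 29806748095586*t^4 + 5461585631110*t^5.

21330872302009 + 36029524952867*t + 46196507979600*t^2 + 39156054874784*t^3 + 29806748095586*t^4 + 5461585631110*t^5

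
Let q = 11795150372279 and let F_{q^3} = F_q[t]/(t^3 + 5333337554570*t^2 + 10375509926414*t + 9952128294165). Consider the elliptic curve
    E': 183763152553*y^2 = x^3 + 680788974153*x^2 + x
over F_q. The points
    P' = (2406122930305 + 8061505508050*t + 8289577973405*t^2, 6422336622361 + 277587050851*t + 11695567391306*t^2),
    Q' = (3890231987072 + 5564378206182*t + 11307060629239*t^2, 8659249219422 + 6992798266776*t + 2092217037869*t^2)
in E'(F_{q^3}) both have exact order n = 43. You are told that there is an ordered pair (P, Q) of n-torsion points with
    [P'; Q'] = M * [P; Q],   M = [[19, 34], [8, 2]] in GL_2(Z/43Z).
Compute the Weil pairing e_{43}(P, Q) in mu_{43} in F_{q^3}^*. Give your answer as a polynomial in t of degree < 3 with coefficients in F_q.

1831952507045 + 6806882130781*t + 10441679897355*t^2

Alternating bilinearity on E[43] (values in mu_{43} in F_{11795150372279^3}) gives e(P',Q') = e(P,Q)^det(M).
19*2 - 34*8 = -234; reduced mod 43: det = 24, inverse 9.
Set x_W=4203513152130*u+5613939878896, y_W=4203513152130*v; then E': y_W^2=x_W^3+2356543918579*x_W+3748642741806.
n = 43 = (101011)_2 (6 bits, wt 4); accumulate f_{43,P'}(Q'+S)/f_{43,P'}(S) along the 5-step ladder.
The quotient is 796363850909 + 9182774861151*t + 5703036836636*t^2.
Thus e_{43}(P,Q) = 1831952507045 + 6806882130781*t + 10441679897355*t^2.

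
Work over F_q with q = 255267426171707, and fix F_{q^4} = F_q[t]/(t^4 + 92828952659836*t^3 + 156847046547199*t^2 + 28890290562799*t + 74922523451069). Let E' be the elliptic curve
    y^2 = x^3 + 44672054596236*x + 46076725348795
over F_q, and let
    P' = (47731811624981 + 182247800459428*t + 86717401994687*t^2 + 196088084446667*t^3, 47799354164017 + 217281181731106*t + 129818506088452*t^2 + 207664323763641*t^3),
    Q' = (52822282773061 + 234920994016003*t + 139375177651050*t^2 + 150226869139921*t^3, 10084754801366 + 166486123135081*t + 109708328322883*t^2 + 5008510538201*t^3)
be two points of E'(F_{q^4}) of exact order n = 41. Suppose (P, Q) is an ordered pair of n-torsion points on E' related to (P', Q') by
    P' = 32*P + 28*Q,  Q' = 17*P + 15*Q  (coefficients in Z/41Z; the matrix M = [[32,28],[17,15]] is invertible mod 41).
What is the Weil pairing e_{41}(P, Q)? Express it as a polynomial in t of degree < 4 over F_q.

Alternating bilinearity on E[41] (values in mu_{41} in F_{255267426171707^4}) gives e(P',Q') = e(P,Q)^det(M).
32*15 - 28*17 = 4; reduced mod 41: det = 4, inverse 31.
Build f_{41,P'} and f_{41,Q'} via the 6-bit ladder of 41=101001_2; evaluate at shifted divisors; quotient in F_{255267426171707^4}.
Result: e(P',Q') = 247165462511570 + 109925055730944*t + 47070233512523*t^2 + 160098422597987*t^3.
Finally e_{41}(P,Q) = 201797135536330 + 192198080783942*t + 193269369008103*t^2 + 77795113441628*t^3.

201797135536330 + 192198080783942*t + 193269369008103*t^2 + 77795113441628*t^3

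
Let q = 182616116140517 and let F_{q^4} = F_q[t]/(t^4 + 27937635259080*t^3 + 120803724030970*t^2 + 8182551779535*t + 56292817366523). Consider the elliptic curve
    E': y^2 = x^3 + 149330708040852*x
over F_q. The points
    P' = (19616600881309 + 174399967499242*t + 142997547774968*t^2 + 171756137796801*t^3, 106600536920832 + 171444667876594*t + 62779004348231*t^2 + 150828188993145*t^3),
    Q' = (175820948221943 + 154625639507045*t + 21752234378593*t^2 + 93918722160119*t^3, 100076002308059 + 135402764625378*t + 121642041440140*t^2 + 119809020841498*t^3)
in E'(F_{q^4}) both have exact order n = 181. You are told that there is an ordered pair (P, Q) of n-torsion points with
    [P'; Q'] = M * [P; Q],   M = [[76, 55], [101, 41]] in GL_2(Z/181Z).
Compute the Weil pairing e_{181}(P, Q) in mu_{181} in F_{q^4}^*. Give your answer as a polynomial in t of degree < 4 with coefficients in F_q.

e_{181}(aP+bQ,cP+dQ) = e_{181}(P,Q)^(ad-bc); with (a,b,c,d)=(76,55,101,41) this gives the det-181 law.
Hence e(P,Q) = e(P',Q')^{141} where 141 = 95^{-1} mod 181.
Build f_{181,P'} and f_{181,Q'} via the 8-bit ladder of 181=10110101_2; evaluate at shifted divisors; quotient in F_{182616116140517^4}.
Result: e(P',Q') = 59414179847039 + 116170028282041*t + 116144705129832*t^2 + 127314513833594*t^3.
Thus e_{181}(P,Q) = 143848551948564 + 62208323974535*t + 38014787623886*t^2 + 5857292699474*t^3.

143848551948564 + 62208323974535*t + 38014787623886*t^2 + 5857292699474*t^3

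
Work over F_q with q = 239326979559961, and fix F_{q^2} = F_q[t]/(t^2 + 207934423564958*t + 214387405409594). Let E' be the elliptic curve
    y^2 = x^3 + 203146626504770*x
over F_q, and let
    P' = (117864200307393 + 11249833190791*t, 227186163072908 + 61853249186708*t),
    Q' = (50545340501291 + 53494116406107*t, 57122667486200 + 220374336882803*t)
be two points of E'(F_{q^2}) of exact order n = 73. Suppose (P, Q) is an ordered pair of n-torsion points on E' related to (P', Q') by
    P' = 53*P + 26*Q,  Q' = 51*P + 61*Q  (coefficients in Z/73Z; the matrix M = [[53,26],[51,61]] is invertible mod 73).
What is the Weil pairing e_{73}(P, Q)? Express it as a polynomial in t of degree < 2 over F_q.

Under M = [[53,26],[51,61]] in GL_2(Z/73), e_{73}(P',Q') = e_{73}(P,Q)^(53*61-26*51 mod 73).
det(M) mod 73 = 9; its inverse in (Z/73)^* is 65 (check: 9*65 mod 73 = 1).
7-bit Miller (1001001) on E'/F_{239326979559961} with a'=203146626504770, b'=0: accumulate tangent/chord ratios at Q'+S and P'+S'.
The quotient is 227297508530325 + 149443066135711*t.
Thus e_{73}(P,Q) = 71669861705178 + 102582329346019*t.

71669861705178 + 102582329346019*t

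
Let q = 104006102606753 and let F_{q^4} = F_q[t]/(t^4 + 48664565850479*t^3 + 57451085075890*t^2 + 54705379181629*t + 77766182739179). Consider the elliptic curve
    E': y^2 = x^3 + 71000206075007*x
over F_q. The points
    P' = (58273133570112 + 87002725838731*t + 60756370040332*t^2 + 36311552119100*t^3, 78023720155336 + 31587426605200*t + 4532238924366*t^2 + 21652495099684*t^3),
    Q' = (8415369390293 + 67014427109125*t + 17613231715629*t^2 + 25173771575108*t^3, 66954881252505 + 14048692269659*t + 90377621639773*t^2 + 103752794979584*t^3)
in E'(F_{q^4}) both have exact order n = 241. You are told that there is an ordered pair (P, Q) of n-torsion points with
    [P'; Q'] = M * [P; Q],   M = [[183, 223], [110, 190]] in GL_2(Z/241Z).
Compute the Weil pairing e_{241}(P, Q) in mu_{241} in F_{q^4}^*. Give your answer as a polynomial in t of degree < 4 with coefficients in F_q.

54675952181192 + 5405351839834*t + 42980540897571*t^2 + 70845510192031*t^3

Under M = [[183,223],[110,190]] in GL_2(Z/241), e_{241}(P',Q') = e_{241}(P,Q)^(183*190-223*110 mod 241).
So e_{241}(P,Q) = e_{241}(P',Q')^{96}, since 118*96 = 1 mod 241.
Miller loop for e_{241} over F_{104006102606753^4}: bits of 241 = 11110001; 7 double steps + 4 add steps, l/v at each.
f_P(D_Q)/f_Q(D_P) = 77514051818550 + 44284790609216*t + 7612204493611*t^2 + 33176187074867*t^3.
Raise to 96: e(P,Q) = 54675952181192 + 5405351839834*t + 42980540897571*t^2 + 70845510192031*t^3 in mu_{241}.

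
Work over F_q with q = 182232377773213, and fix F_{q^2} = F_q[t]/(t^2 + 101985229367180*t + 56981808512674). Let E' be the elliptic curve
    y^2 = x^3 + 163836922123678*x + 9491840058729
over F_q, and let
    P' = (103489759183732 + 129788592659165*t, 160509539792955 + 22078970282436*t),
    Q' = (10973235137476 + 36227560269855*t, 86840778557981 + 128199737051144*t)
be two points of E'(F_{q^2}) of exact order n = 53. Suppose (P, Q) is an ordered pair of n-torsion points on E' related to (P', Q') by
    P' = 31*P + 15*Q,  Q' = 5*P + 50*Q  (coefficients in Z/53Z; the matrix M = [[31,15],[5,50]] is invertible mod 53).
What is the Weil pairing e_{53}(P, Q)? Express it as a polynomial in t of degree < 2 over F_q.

e_{53} is bilinear + alternating on E[53], so e_{53}(31*P + 15*Q, 5*P + 50*Q) = e_{53}(P,Q)^(31*50-15*5).
31*50 - 15*5 = 1475; reduced mod 53: det = 44, inverse 47.
Miller loop for e_{53} over F_{182232377773213^2}: bits of 53 = 110101; 5 double steps + 3 add steps, l/v at each.
Miller gives e_{53}(P',Q') = 155859840029840 + 126431840976676*t in F_{182232377773213^2}.
Finally e_{53}(P,Q) = 176956493647387 + 28387312172835*t.

176956493647387 + 28387312172835*t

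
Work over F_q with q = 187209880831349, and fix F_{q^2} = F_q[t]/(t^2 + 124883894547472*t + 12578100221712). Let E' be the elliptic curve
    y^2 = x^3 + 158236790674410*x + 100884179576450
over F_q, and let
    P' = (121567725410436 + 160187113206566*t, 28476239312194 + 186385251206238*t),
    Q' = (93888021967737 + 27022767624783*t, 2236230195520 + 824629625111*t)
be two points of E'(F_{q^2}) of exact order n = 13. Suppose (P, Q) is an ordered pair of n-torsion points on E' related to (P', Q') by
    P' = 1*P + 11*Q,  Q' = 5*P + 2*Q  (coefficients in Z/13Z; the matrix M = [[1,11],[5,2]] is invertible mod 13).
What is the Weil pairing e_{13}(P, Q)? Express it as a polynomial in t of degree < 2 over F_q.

e_{13} is bilinear + alternating on E[13], so e_{13}(1*P + 11*Q, 5*P + 2*Q) = e_{13}(P,Q)^(1*2-11*5).
Inverting 12 mod 13: 12. Thus e_{13}(P,Q) = e(P',Q')^{12}.
4-bit Miller (1101) on E'/F_{187209880831349} with a'=158236790674410, b'=100884179576450: accumulate tangent/chord ratios at Q'+S and P'+S'.
Miller gives e_{13}(P',Q') = 38220524604692 + 68263285152347*t in F_{187209880831349^2}.
Finally e_{13}(P,Q) = 24373627501267 + 118946595679002*t.

24373627501267 + 118946595679002*t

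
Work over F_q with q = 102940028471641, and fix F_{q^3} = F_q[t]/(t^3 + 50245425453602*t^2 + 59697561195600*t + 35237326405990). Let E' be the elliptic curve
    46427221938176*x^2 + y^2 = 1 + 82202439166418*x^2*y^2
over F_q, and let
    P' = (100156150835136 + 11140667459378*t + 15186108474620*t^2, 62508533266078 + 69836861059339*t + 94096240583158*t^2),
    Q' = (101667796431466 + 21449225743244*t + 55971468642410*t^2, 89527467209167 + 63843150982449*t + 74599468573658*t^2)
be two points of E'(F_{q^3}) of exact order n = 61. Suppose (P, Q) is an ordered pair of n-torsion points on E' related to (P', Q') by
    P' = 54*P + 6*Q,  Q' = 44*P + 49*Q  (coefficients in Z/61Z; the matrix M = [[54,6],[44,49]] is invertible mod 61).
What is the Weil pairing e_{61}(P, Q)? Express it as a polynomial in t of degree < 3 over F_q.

e_{61} is bilinear + alternating on E[61], so e_{61}(54*P + 6*Q, 44*P + 49*Q) = e_{61}(P,Q)^(54*49-6*44).
det(M) mod 61 = 3; its inverse in (Z/61)^* is 41 (check: 3*41 mod 61 = 1).
Map (x,y)_Ed via u=(1+y)/(1-y), v=(1+y)/((1-y)x) to Montgomery A=75362606639376,B=48959590328628; then to (a',b')=(0,50352876673973).
n = 61 = (111101)_2 (6 bits, wt 5); accumulate f_{61,P'}(Q'+S)/f_{61,P'}(S) along the 5-step ladder.
Result: e(P',Q') = 12196445859815 + 45320448249278*t + 27700838372204*t^2.
Raise to 41: e(P,Q) = 71717839680371 + 41146135771925*t + 21761916685603*t^2 in mu_{61}.

71717839680371 + 41146135771925*t + 21761916685603*t^2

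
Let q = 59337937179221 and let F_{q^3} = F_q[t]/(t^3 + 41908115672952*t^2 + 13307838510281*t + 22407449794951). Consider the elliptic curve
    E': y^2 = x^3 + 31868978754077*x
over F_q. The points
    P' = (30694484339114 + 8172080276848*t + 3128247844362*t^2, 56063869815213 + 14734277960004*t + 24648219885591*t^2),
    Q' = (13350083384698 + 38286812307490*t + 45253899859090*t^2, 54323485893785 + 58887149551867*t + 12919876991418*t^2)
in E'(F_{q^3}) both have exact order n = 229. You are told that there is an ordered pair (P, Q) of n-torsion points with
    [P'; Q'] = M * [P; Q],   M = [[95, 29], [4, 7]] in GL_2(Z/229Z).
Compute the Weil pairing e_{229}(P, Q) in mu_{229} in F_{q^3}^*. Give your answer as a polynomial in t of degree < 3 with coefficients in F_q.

Alternating bilinearity on E[229] (values in mu_{229} in F_{59337937179221^3}) gives e(P',Q') = e(P,Q)^det(M).
Hence e(P,Q) = e(P',Q')^{151} where 151 = 91^{-1} mod 229.
Miller loop for e_{229} over F_{59337937179221^3}: bits of 229 = 11100101; 7 double steps + 4 add steps, l/v at each.
f_P(D_Q)/f_Q(D_P) = 51733328779937 + 49257929772364*t + 42895853936428*t^2.
Raise to 151: e(P,Q) = 19475390766230 + 57066739979270*t + 54427100069488*t^2 in mu_{229}.

19475390766230 + 57066739979270*t + 54427100069488*t^2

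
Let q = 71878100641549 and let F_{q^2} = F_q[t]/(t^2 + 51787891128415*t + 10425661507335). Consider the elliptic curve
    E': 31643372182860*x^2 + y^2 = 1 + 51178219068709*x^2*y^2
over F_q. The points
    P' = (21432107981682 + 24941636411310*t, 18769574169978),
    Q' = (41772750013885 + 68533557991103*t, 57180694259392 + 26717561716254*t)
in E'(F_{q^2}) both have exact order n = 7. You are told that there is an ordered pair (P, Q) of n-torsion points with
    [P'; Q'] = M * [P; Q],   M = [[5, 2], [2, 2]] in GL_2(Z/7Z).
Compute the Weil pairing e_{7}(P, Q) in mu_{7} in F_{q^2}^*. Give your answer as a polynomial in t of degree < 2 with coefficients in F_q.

e_{7}(aP+bQ,cP+dQ) = e_{7}(P,Q)^(ad-bc); with (a,b,c,d)=(5,2,2,2) this gives the det-7 law.
So e_{7}(P,Q) = e_{7}(P',Q')^{6}, since 6*6 = 1 mod 7.
Edwards->Montgomery: u=(1+y)/(1-y), v=u/x -> 18445409467134v^2=u^3+33466221773907u^2+u; then x_W=13085813438925u+1823915101670: y^2=x^3+15997727850124.
Build f_{7,P'} and f_{7,Q'} via the 3-bit ladder of 7=111_2; evaluate at shifted divisors; quotient in F_{71878100641549^2}.
e_{7}(P',Q') = 70006493655435 + 47113047730040*t.
Thus e_{7}(P,Q) = 7639616025800 + 24765052911509*t.

7639616025800 + 24765052911509*t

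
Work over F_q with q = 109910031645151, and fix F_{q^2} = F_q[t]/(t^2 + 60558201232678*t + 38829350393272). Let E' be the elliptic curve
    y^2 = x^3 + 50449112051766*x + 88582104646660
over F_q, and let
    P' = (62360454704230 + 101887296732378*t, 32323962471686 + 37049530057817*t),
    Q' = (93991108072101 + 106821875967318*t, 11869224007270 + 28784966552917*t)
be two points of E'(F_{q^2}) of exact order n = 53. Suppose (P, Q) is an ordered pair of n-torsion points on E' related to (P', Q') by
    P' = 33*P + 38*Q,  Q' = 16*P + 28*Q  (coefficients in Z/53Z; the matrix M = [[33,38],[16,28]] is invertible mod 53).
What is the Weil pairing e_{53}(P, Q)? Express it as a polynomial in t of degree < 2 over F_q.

e_{53}(aP+bQ,cP+dQ) = e_{53}(P,Q)^(ad-bc); with (a,b,c,d)=(33,38,16,28) this gives the det-53 law.
Hence e(P,Q) = e(P',Q')^{26} where 26 = 51^{-1} mod 53.
n = 53 = (110101)_2 (6 bits, wt 4); accumulate f_{53,P'}(Q'+S)/f_{53,P'}(S) along the 5-step ladder.
So e_{53}(P',Q') = 56708924219903 + 64656678075083*t.
Thus e_{53}(P,Q) = 33593511905275 + 11995968924581*t.

33593511905275 + 11995968924581*t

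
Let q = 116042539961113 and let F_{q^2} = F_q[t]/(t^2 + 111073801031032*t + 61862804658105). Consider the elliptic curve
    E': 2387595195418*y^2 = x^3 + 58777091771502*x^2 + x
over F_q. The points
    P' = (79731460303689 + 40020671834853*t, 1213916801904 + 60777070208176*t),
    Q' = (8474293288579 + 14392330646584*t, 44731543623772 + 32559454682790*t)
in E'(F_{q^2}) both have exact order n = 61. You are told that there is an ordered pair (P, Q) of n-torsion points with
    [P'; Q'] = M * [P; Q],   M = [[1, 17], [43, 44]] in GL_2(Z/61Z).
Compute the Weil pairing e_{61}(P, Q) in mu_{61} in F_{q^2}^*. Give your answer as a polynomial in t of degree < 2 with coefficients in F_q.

Since e_{61}(P,P)=e_{61}(Q,Q)=1 and e_{61}(Q,P)=e_{61}(P,Q)^{-1}, expanding e_{61}(1*P + 17*Q,43*P + 44*Q) leaves e(P,Q)^det(M).
Hence e(P,Q) = e(P',Q')^{19} where 19 = 45^{-1} mod 61.
(x,y)|->(24506290105700x+85567187238842,24506290105700y) sends E' to y^2=x^3+7046761953280*x+22612966184434.
6-bit Miller (111101) on E'/F_{116042539961113} with a'=7046761953280, b'=22612966184434: accumulate tangent/chord ratios at Q'+S and P'+S'.
Miller gives e_{61}(P',Q') = 83488255335426 + 81485051694929*t in F_{116042539961113^2}.
Raise to 19: e(P,Q) = 81023012681976 + 27304368501735*t in mu_{61}.

81023012681976 + 27304368501735*t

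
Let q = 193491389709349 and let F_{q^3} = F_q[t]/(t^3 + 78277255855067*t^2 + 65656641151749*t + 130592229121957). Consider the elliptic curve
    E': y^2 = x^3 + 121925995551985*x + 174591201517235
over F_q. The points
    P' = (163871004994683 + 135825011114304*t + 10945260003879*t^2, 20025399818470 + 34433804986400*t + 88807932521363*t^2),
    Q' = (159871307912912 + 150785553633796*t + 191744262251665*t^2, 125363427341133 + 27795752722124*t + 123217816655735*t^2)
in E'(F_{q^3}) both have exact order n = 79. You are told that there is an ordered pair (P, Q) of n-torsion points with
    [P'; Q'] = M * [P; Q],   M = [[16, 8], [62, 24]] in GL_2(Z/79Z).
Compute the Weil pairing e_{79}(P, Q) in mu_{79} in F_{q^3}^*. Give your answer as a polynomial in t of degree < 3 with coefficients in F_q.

79093479379904 + 105595650996338*t + 83078873791369*t^2

Alternating bilinearity on E[79] (values in mu_{79} in F_{193491389709349^3}) gives e(P',Q') = e(P,Q)^det(M).
16*24 - 8*62 = -112; reduced mod 79: det = 46, inverse 67.
7-bit Miller (1001111) on E'/F_{193491389709349} with a'=121925995551985, b'=174591201517235: accumulate tangent/chord ratios at Q'+S and P'+S'.
f_P(D_Q)/f_Q(D_P) = 132961129688296 + 67010474774087*t + 169755446308734*t^2.
Thus e_{79}(P,Q) = 79093479379904 + 105595650996338*t + 83078873791369*t^2.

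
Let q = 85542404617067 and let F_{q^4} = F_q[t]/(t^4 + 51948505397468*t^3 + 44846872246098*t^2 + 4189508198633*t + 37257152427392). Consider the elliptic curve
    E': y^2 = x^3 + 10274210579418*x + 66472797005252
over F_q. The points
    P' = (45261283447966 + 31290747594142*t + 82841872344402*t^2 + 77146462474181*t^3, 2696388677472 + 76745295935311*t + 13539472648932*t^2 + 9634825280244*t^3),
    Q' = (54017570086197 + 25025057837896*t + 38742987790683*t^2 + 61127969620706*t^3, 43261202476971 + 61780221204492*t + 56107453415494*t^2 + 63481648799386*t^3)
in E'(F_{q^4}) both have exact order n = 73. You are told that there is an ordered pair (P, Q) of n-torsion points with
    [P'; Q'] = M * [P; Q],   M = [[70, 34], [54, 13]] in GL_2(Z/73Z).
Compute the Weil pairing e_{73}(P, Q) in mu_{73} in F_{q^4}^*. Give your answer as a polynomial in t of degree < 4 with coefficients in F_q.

e_{73} is bilinear + alternating on E[73], so e_{73}(70*P + 34*Q, 54*P + 13*Q) = e_{73}(P,Q)^(70*13-34*54).
So e_{73}(P,Q) = e_{73}(P',Q')^{54}, since 23*54 = 1 mod 73.
Miller loop for e_{73} over F_{85542404617067^4}: bits of 73 = 1001001; 6 double steps + 2 add steps, l/v at each.
e_{73}(P',Q') = 41799250383541 + 37523202954027*t + 33401470140981*t^2 + 79884544057900*t^3.
(41799250383541 + 37523202954027*t + 33401470140981*t^2 + 79884544057900*t^3)^{54} mod (85542404617067,f) = 79619860513156 + 81017049795829*t + 83595783184787*t^2 + 69311520331054*t^3.

79619860513156 + 81017049795829*t + 83595783184787*t^2 + 69311520331054*t^3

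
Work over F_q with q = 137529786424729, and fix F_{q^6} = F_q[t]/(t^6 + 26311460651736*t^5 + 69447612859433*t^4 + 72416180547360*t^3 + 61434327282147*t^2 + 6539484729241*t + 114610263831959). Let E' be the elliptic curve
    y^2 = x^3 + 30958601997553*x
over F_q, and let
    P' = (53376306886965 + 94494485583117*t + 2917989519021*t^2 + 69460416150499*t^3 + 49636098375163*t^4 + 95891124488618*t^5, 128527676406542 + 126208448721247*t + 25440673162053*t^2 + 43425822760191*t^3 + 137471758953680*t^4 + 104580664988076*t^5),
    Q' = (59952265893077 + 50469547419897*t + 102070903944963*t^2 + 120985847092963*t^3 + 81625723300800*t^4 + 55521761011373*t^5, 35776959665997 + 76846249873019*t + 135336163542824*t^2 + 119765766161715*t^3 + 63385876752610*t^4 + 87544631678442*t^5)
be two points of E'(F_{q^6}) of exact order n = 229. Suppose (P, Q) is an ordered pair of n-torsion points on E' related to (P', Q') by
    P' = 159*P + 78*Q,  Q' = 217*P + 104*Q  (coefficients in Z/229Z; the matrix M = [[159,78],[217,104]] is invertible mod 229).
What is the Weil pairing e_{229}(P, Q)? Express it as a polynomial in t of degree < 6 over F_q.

130327063278401 + 15895509041523*t + 27046715913883*t^2 + 30113098553833*t^3 + 115545285589053*t^4 + 61386686946580*t^5

The 229-Weil pairing on E[229] over F_{137529786424729} is alternating-bilinear: e_{229}(P',Q') = e_{229}(P,Q)^det(M).
Inverting 68 mod 229: 64. Thus e_{229}(P,Q) = e(P',Q')^{64}.
Miller loop for e_{229} over F_{137529786424729^6}: bits of 229 = 11100101; 7 double steps + 4 add steps, l/v at each.
The quotient is 55592510767274 + 70392712484446*t + 135773151762500*t^2 + 60766332918629*t^3 + 70831108461444*t^4 + 122861940004219*t^5.
Raise to 64: e(P,Q) = 130327063278401 + 15895509041523*t + 27046715913883*t^2 + 30113098553833*t^3 + 115545285589053*t^4 + 61386686946580*t^5 in mu_{229}.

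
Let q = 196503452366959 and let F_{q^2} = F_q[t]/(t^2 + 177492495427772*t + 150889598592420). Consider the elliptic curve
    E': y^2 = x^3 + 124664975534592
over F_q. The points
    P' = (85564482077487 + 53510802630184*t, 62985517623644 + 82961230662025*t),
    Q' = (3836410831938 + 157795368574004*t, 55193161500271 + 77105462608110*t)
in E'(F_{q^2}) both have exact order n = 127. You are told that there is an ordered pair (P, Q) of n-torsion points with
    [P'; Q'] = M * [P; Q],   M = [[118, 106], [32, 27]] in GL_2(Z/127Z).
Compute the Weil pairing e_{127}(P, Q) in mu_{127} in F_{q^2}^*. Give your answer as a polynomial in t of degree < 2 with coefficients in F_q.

166107638544537 + 170028746303389*t

Alternating bilinearity on E[127] (values in mu_{127} in F_{196503452366959^2}) gives e(P',Q') = e(P,Q)^det(M).
det M = 118*27 - 106*32 = -206 = 48 (mod 127); 48^{-1} = 45 (mod 127).
Run Miller on y^2=x^3+124664975534592 over F_{196503452366959}: ladder 1111111 (7 bits); e = f_P(D_Q)/f_Q(D_P).
The quotient is 50934690726909 + 67504446038079*t.
(50934690726909 + 67504446038079*t)^{45} mod (196503452366959,f) = 166107638544537 + 170028746303389*t.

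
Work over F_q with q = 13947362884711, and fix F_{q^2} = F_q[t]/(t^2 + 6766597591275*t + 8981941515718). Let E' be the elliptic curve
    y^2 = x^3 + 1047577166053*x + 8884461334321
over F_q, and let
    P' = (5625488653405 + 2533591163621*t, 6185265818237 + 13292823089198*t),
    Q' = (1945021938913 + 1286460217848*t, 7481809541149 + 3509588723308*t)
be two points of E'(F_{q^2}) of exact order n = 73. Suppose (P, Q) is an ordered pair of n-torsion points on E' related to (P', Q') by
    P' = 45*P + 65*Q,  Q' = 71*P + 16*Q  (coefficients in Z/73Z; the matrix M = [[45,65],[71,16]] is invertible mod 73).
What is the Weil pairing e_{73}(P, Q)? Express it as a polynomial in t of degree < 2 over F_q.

4861998091917 + 9818072713917*t

Under M = [[45,65],[71,16]] in GL_2(Z/73), e_{73}(P',Q') = e_{73}(P,Q)^(45*16-65*71 mod 73).
det M = 45*16 - 65*71 = -3895 = 47 (mod 73); 47^{-1} = 14 (mod 73).
Run Miller on y^2=x^3+1047577166053*x+8884461334321 over F_{13947362884711}: ladder 1001001 (7 bits); e = f_P(D_Q)/f_Q(D_P).
So e_{73}(P',Q') = 13684992886062 + 4978152949564*t.
e_{73}(P,Q) = (13684992886062 + 4978152949564*t)^{14} = 4861998091917 + 9818072713917*t.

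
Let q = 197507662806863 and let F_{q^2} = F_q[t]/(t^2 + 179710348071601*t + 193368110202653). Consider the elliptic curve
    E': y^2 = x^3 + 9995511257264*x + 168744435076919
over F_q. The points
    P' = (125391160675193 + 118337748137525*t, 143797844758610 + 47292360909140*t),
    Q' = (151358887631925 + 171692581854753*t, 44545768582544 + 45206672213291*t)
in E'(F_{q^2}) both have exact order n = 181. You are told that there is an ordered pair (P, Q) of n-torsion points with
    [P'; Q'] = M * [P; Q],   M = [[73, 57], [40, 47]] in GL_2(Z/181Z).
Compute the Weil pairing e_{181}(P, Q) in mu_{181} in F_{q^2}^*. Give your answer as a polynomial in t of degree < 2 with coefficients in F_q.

164723825347687 + 62544101706205*t

e_{181} is bilinear + alternating on E[181], so e_{181}(73*P + 57*Q, 40*P + 47*Q) = e_{181}(P,Q)^(73*47-57*40).
Inverting 65 mod 181: 39. Thus e_{181}(P,Q) = e(P',Q')^{39}.
Miller loop for e_{181} over F_{197507662806863^2}: bits of 181 = 10110101; 7 double steps + 4 add steps, l/v at each.
e_{181}(P',Q') = 186582989886038 + 172382429440424*t.
e_{181}(P,Q) = (186582989886038 + 172382429440424*t)^{39} = 164723825347687 + 62544101706205*t.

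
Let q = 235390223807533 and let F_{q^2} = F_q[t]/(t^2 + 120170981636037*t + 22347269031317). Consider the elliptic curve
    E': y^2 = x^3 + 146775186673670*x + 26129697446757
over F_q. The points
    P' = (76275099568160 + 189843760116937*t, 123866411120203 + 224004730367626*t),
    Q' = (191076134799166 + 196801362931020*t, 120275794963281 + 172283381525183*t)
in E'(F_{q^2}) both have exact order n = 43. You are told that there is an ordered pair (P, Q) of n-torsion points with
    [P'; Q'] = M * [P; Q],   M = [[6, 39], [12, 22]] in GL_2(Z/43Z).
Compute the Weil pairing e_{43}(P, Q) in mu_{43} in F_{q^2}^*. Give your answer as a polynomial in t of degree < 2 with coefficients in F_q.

72317555302034 + 193995661810952*t

Alternating bilinearity on E[43] (values in mu_{43} in F_{235390223807533^2}) gives e(P',Q') = e(P,Q)^det(M).
Inverting 8 mod 43: 27. Thus e_{43}(P,Q) = e(P',Q')^{27}.
Build f_{43,P'} and f_{43,Q'} via the 6-bit ladder of 43=101011_2; evaluate at shifted divisors; quotient in F_{235390223807533^2}.
f_P(D_Q)/f_Q(D_P) = 148429882000167 + 3683728464141*t.
e_{43}(P,Q) = (148429882000167 + 3683728464141*t)^{27} = 72317555302034 + 193995661810952*t.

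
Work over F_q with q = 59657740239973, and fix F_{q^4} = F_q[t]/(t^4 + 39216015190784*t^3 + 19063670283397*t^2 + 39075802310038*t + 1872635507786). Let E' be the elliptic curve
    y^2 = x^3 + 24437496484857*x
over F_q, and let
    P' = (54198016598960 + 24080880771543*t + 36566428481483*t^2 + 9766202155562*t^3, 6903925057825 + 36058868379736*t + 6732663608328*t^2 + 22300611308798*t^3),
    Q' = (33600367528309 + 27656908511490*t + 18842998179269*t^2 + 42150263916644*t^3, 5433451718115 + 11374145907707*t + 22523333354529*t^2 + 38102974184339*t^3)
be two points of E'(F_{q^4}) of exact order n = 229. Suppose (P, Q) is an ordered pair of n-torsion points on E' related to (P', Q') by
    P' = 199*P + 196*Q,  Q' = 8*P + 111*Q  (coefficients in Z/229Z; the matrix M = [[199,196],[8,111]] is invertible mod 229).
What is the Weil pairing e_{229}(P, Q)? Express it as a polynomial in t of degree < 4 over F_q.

Alternating bilinearity on E[229] (values in mu_{229} in F_{59657740239973^4}) gives e(P',Q') = e(P,Q)^det(M).
det M = 199*111 - 196*8 = 20521 = 140 (mod 229); 140^{-1} = 18 (mod 229).
Run Miller on y^2=x^3+24437496484857*x over F_{59657740239973}: ladder 11100101 (8 bits); e = f_P(D_Q)/f_Q(D_P).
So e_{229}(P',Q') = 58365919541899 + 51528395593487*t + 55358299648438*t^2 + 23347810611551*t^3.
(58365919541899 + 51528395593487*t + 55358299648438*t^2 + 23347810611551*t^3)^{18} mod (59657740239973,f) = 38818365464330 + 13332205343046*t + 20199189576121*t^2 + 1398472238370*t^3.

38818365464330 + 13332205343046*t + 20199189576121*t^2 + 1398472238370*t^3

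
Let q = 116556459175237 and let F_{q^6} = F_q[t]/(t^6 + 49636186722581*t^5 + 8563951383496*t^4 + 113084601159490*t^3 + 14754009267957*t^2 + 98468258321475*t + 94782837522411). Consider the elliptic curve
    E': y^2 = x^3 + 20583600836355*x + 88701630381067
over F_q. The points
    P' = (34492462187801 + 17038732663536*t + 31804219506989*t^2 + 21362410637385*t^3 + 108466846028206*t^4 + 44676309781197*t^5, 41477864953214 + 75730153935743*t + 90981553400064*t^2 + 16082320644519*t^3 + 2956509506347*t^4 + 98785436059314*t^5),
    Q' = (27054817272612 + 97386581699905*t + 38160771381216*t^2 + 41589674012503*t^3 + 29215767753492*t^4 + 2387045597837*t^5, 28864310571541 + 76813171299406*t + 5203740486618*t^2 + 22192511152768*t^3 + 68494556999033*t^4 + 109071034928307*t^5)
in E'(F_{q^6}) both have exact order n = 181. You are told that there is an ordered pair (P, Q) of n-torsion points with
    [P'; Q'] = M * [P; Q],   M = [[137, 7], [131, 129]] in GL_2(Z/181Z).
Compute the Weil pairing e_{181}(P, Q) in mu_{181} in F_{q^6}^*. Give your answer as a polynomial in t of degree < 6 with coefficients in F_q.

100057394214871 + 44376908558023*t + 36933481303070*t^2 + 57337524889045*t^3 + 63340755172429*t^4 + 7747712163795*t^5

Under M = [[137,7],[131,129]] in GL_2(Z/181), e_{181}(P',Q') = e_{181}(P,Q)^(137*129-7*131 mod 181).
det M = 137*129 - 7*131 = 16756 = 104 (mod 181); 104^{-1} = 47 (mod 181).
8-bit Miller (10110101) on E'/F_{116556459175237} with a'=20583600836355, b'=88701630381067: accumulate tangent/chord ratios at Q'+S and P'+S'.
e_{181}(P',Q') = 33302692987399 + 79677007471318*t + 82714855921853*t^2 + 66578199015782*t^3 + 21296638865635*t^4 + 33997480181798*t^5.
(33302692987399 + 79677007471318*t + 82714855921853*t^2 + 66578199015782*t^3 + 21296638865635*t^4 + 33997480181798*t^5)^{47} mod (116556459175237,f) = 100057394214871 + 44376908558023*t + 36933481303070*t^2 + 57337524889045*t^3 + 63340755172429*t^4 + 7747712163795*t^5.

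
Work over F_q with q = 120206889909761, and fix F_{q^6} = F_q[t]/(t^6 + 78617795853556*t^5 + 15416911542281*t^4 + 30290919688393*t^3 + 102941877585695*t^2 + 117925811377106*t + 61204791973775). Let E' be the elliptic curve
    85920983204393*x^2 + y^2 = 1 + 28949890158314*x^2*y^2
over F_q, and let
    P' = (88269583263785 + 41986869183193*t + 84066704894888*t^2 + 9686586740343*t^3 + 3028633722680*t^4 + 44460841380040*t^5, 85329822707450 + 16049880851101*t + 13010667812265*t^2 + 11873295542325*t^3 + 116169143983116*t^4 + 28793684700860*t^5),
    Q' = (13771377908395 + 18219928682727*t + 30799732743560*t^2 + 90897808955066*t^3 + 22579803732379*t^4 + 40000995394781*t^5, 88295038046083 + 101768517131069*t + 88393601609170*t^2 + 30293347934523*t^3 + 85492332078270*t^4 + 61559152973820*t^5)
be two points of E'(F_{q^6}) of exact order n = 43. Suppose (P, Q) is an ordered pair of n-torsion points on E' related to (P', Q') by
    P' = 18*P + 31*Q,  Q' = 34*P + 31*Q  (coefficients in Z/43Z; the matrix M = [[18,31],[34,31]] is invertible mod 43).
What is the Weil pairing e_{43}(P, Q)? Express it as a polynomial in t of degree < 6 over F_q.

The 43-Weil pairing on E[43] over F_{120206889909761} is alternating-bilinear: e_{43}(P',Q') = e_{43}(P,Q)^det(M).
Inverting 20 mod 43: 28. Thus e_{43}(P,Q) = e(P',Q')^{28}.
Edwards->Montgomery: u=(1+y)/(1-y), v=u/x -> 57057353922998v^2=u^3+107129005050960u^2+u; then x_W=44294495738960u+39179627212078: y^2=x^3+90519553783789*x+26070794209132.
Miller loop for e_{43} over F_{120206889909761^6}: bits of 43 = 101011; 5 double steps + 3 add steps, l/v at each.
The quotient is 63371449714114 + 46411680366409*t + 39369024262947*t^2 + 74315958952279*t^3 + 78626068772638*t^4 + 89180468417816*t^5.
Raise to 28: e(P,Q) = 75650836583813 + 99000717220709*t + 82044657742547*t^2 + 84482926300916*t^3 + 29112525118093*t^4 + 7634206813947*t^5 in mu_{43}.

75650836583813 + 99000717220709*t + 82044657742547*t^2 + 84482926300916*t^3 + 29112525118093*t^4 + 7634206813947*t^5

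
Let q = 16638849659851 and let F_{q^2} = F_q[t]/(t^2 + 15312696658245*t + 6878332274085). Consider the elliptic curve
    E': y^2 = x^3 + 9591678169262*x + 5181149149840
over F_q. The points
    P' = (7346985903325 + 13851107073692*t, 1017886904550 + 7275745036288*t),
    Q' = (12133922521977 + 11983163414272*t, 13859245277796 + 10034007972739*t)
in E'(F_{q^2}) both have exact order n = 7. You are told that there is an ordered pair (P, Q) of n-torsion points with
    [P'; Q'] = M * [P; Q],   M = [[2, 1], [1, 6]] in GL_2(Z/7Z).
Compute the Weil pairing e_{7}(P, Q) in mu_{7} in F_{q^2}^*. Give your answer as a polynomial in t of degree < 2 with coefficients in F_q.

e_{7} is bilinear + alternating on E[7], so e_{7}(2*P + 1*Q, 1*P + 6*Q) = e_{7}(P,Q)^(2*6-1*1).
2*6 - 1*1 = 11; reduced mod 7: det = 4, inverse 2.
Miller loop for e_{7} over F_{16638849659851^2}: bits of 7 = 111; 2 double steps + 2 add steps, l/v at each.
Miller gives e_{7}(P',Q') = 15225436563630 + 8298624707303*t in F_{16638849659851^2}.
Hence e(P,Q) = 2222476868663 + 11900050329739*t in F_{16638849659851^2}^*.

2222476868663 + 11900050329739*t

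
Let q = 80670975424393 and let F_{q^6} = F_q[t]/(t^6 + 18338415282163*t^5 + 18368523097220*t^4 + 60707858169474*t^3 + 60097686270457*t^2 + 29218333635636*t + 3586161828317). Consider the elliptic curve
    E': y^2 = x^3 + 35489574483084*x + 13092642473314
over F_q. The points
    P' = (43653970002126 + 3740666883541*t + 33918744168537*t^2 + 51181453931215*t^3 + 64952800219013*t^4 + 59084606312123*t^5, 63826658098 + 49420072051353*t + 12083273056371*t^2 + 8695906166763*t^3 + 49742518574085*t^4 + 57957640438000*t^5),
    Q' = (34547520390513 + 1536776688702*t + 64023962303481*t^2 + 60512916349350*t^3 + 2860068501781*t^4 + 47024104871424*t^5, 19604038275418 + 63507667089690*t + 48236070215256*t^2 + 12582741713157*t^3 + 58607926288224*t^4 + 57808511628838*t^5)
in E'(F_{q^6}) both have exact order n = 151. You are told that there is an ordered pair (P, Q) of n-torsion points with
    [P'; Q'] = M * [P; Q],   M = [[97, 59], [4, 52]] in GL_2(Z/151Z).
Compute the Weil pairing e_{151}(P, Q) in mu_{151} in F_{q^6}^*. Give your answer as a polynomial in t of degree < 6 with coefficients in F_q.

3798722711023 + 22844527284944*t + 12851854684681*t^2 + 37233020557212*t^3 + 26344582690352*t^4 + 4440324616852*t^5

Since e_{151}(P,P)=e_{151}(Q,Q)=1 and e_{151}(Q,P)=e_{151}(P,Q)^{-1}, expanding e_{151}(97*P + 59*Q,4*P + 52*Q) leaves e(P,Q)^det(M).
97*52 - 59*4 = 4808; reduced mod 151: det = 127, inverse 44.
Miller loop for e_{151} over F_{80670975424393^6}: bits of 151 = 10010111; 7 double steps + 4 add steps, l/v at each.
Miller gives e_{151}(P',Q') = 45507606360422 + 71550108570641*t + 61363496744091*t^2 + 50194034112702*t^3 + 570011296411*t^4 + 34301262260082*t^5 in F_{80670975424393^6}.
Raise to 44: e(P,Q) = 3798722711023 + 22844527284944*t + 12851854684681*t^2 + 37233020557212*t^3 + 26344582690352*t^4 + 4440324616852*t^5 in mu_{151}.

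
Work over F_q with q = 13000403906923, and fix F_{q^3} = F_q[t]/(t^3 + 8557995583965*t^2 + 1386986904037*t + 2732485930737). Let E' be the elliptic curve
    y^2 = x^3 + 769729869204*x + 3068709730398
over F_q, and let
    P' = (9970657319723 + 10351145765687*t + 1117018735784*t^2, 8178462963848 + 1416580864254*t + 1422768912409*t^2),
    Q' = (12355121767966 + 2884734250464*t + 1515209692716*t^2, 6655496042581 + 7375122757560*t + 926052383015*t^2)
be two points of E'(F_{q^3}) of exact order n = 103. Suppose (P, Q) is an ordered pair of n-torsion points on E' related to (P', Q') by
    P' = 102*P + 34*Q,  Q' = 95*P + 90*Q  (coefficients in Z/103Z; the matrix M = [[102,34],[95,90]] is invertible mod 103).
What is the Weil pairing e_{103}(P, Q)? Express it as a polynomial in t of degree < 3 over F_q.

3300145779027 + 3627502607016*t + 77170060649*t^2

Under M = [[102,34],[95,90]] in GL_2(Z/103), e_{103}(P',Q') = e_{103}(P,Q)^(102*90-34*95 mod 103).
det(M) mod 103 = 79; its inverse in (Z/103)^* is 30 (check: 79*30 mod 103 = 1).
Build f_{103,P'} and f_{103,Q'} via the 7-bit ladder of 103=1100111_2; evaluate at shifted divisors; quotient in F_{13000403906923^3}.
So e_{103}(P',Q') = 3728653465704 + 7337039985225*t + 12610550112206*t^2.
e_{103}(P,Q) = (3728653465704 + 7337039985225*t + 12610550112206*t^2)^{30} = 3300145779027 + 3627502607016*t + 77170060649*t^2.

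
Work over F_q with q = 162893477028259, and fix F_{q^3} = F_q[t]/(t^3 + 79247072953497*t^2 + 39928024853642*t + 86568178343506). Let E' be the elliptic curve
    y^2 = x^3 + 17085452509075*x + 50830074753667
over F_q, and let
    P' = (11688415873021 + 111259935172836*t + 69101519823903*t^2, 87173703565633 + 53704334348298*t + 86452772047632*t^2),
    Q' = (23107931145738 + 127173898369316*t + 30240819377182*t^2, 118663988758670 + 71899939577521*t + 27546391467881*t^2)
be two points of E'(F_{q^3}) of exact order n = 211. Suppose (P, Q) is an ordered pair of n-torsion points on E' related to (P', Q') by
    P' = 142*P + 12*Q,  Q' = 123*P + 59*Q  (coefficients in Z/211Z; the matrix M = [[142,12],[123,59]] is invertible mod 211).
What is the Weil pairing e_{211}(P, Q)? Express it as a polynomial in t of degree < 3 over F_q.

Since e_{211}(P,P)=e_{211}(Q,Q)=1 and e_{211}(Q,P)=e_{211}(P,Q)^{-1}, expanding e_{211}(142*P + 12*Q,123*P + 59*Q) leaves e(P,Q)^det(M).
Hence e(P,Q) = e(P',Q')^{83} where 83 = 150^{-1} mod 211.
8-bit Miller (11010011) on E'/F_{162893477028259} with a'=17085452509075, b'=50830074753667: accumulate tangent/chord ratios at Q'+S and P'+S'.
The quotient is 6633657475582 + 123486616862581*t + 106532334632712*t^2.
(6633657475582 + 123486616862581*t + 106532334632712*t^2)^{83} mod (162893477028259,f) = 20531300888404 + 100336477384084*t + 28593035978146*t^2.

20531300888404 + 100336477384084*t + 28593035978146*t^2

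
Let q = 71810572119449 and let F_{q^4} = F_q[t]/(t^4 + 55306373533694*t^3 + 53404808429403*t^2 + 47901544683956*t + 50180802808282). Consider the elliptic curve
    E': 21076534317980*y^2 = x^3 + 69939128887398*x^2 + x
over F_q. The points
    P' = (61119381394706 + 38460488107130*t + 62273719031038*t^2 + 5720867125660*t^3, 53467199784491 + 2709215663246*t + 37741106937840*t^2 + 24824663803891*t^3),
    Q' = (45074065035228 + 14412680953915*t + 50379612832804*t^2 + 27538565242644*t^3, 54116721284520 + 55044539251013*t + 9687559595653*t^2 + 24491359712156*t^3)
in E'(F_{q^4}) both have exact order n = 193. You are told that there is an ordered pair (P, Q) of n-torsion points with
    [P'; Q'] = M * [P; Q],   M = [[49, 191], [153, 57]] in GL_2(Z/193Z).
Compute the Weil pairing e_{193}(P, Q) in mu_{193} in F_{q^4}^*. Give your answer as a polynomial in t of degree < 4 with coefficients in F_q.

34593373019408 + 54852746955814*t + 19155006645963*t^2 + 57600619765925*t^3

e_{193}(aP+bQ,cP+dQ) = e_{193}(P,Q)^(ad-bc); with (a,b,c,d)=(49,191,153,57) this gives the det-193 law.
det(M) mod 193 = 11; its inverse in (Z/193)^* is 158 (check: 11*158 mod 193 = 1).
Undo Montgomery via alpha=22540381045687, beta=31495379266087: (a',b')=(49187642709551,16117923561995) over F_{71810572119449}.
8-bit Miller (11000001) on E'/F_{71810572119449} with a'=49187642709551, b'=16117923561995: accumulate tangent/chord ratios at Q'+S and P'+S'.
e_{193}(P',Q') = 23390319706529 + 69526746454029*t + 27720547450138*t^2 + 48245980689261*t^3.
(23390319706529 + 69526746454029*t + 27720547450138*t^2 + 48245980689261*t^3)^{158} mod (71810572119449,f) = 34593373019408 + 54852746955814*t + 19155006645963*t^2 + 57600619765925*t^3.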